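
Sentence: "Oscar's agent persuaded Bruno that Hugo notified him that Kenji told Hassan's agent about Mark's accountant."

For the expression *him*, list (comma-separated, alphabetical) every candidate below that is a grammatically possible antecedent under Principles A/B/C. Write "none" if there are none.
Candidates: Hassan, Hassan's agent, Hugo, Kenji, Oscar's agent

Oscar's agent

*him* is a pronoun; Principle B requires it to be free in its binding domain — the clause headed by 'notified'.
— Hassan: possessor inside the object DP of the clause headed by 'told'; is c-commanded by the pronoun; coreference would bind this R-expression — blocked (Principle C).
— Hassan's agent: object of the clause headed by 'told'; is c-commanded by the pronoun; coreference would bind this R-expression — blocked (Principle C).
— Hugo: subject of the clause headed by 'notified'; c-commands the pronoun within its binding domain — blocked (Principle B).
— Kenji: subject of the clause headed by 'told'; is c-commanded by the pronoun; coreference would bind this R-expression — blocked (Principle C).
— Oscar's agent: subject of the matrix clause; c-commands the pronoun but lies outside its binding domain — allowed.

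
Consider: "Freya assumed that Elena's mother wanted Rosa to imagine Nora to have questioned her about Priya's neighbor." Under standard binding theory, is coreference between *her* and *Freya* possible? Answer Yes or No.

Yes

*Freya* is an R-expression; Principle C requires it to be free (not bound by any c-commanding expression).
— her: object of the clause headed by 'questioned'; the pronoun does not c-command the R-expression — coreference allowed.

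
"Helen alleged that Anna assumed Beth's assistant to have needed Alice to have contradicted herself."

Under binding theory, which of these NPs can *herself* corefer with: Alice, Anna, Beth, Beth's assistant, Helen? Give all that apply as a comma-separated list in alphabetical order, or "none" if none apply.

Alice

*herself* is a reflexive; Principle A requires it to be bound within its binding domain — the clause headed by 'contradicted'.
— Alice: subject of the clause headed by 'contradicted'; c-commands the reflexive within its binding domain — allowed (Principle A).
— Anna: subject of the clause headed by 'assumed'; c-commands the reflexive but lies outside its binding domain — cannot bind it (Principle A).
— Beth: possessor inside the subject DP of the clause headed by 'needed'; does not c-command the reflexive — cannot bind it (Principle A).
— Beth's assistant: subject of the clause headed by 'needed'; c-commands the reflexive but lies outside its binding domain — cannot bind it (Principle A).
— Helen: subject of the matrix clause; c-commands the reflexive but lies outside its binding domain — cannot bind it (Principle A).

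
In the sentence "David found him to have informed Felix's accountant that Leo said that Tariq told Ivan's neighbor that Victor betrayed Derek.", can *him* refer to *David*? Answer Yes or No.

*him* is a pronoun; Principle B requires it to be free in its binding domain — the matrix clause.
— David: subject of the matrix clause; c-commands the pronoun within its binding domain — blocked (Principle B).

No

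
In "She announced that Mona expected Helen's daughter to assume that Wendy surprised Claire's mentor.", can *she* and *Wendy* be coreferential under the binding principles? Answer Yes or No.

No

*Wendy* is an R-expression; Principle C requires it to be free (not bound by any c-commanding expression).
— she: subject of the matrix clause; the pronoun c-commands the R-expression — coreference blocked (Principle C).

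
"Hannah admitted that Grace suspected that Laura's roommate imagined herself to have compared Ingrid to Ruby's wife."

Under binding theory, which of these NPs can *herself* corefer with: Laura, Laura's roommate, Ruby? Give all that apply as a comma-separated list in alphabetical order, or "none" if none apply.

*herself* is a reflexive; Principle A requires it to be bound within its binding domain — the clause headed by 'imagined'.
— Laura: possessor inside the subject DP of the clause headed by 'imagined'; does not c-command the reflexive — cannot bind it (Principle A).
— Laura's roommate: subject of the clause headed by 'imagined'; c-commands the reflexive within its binding domain — allowed (Principle A).
— Ruby: possessor inside the second object DP of the clause headed by 'compared'; does not c-command the reflexive — cannot bind it (Principle A).

Laura's roommate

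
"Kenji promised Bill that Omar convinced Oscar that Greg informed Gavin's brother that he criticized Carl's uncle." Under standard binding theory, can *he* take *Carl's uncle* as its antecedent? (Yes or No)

*he* is a pronoun; Principle B requires it to be free in its binding domain — the clause headed by 'criticized'.
— Carl's uncle: object of the clause headed by 'criticized'; is c-commanded by the pronoun; coreference would bind this R-expression — blocked (Principle C).

No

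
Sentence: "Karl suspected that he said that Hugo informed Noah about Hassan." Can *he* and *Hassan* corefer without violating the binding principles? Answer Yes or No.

*Hassan* is an R-expression; Principle C requires it to be free (not bound by any c-commanding expression).
— he: subject of the clause headed by 'said'; the pronoun c-commands the R-expression — coreference blocked (Principle C).

No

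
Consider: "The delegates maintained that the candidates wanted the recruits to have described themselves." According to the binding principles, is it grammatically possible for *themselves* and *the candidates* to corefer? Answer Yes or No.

*themselves* is a reflexive; Principle A requires it to be bound within its binding domain — the clause headed by 'described'.
— the candidates: subject of the clause headed by 'wanted'; c-commands the reflexive but lies outside its binding domain — cannot bind it (Principle A).

No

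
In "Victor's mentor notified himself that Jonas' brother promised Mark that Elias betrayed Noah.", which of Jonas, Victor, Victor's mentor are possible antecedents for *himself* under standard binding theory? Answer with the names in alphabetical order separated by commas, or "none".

Victor's mentor

*himself* is a reflexive; Principle A requires it to be bound within its binding domain — the matrix clause.
— Jonas: possessor inside the subject DP of the clause headed by 'promised'; does not c-command the reflexive — cannot bind it (Principle A).
— Victor: possessor inside the subject DP of the matrix clause; does not c-command the reflexive — cannot bind it (Principle A).
— Victor's mentor: subject of the matrix clause; c-commands the reflexive within its binding domain — allowed (Principle A).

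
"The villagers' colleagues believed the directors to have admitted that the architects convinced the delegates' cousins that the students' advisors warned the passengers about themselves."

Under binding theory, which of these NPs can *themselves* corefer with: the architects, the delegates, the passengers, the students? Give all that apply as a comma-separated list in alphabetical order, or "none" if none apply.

the passengers

*themselves* is a reflexive; Principle A requires it to be bound within its binding domain — the clause headed by 'warned'.
— the architects: subject of the clause headed by 'convinced'; c-commands the reflexive but lies outside its binding domain — cannot bind it (Principle A).
— the delegates: possessor inside the object DP of the clause headed by 'convinced'; does not c-command the reflexive — cannot bind it (Principle A).
— the passengers: object of the clause headed by 'warned'; c-commands the reflexive within its binding domain — allowed (Principle A).
— the students: possessor inside the subject DP of the clause headed by 'warned'; does not c-command the reflexive — cannot bind it (Principle A).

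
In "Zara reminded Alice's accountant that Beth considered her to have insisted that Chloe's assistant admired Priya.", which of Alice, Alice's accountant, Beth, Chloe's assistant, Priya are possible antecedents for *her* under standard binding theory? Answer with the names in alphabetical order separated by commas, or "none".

*her* is a pronoun; Principle B requires it to be free in its binding domain — the clause headed by 'considered'.
— Alice: possessor inside the object DP of the matrix clause; does not c-command the pronoun — Principle B does not apply; allowed.
— Alice's accountant: object of the matrix clause; c-commands the pronoun but lies outside its binding domain — allowed.
— Beth: subject of the clause headed by 'considered'; c-commands the pronoun within its binding domain — blocked (Principle B).
— Chloe's assistant: subject of the clause headed by 'admired'; is c-commanded by the pronoun; coreference would bind this R-expression — blocked (Principle C).
— Priya: object of the clause headed by 'admired'; is c-commanded by the pronoun; coreference would bind this R-expression — blocked (Principle C).

Alice, Alice's accountant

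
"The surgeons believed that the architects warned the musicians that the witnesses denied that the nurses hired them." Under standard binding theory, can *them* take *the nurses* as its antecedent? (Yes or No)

*them* is a pronoun; Principle B requires it to be free in its binding domain — the clause headed by 'hired'.
— the nurses: subject of the clause headed by 'hired'; c-commands the pronoun within its binding domain — blocked (Principle B).

No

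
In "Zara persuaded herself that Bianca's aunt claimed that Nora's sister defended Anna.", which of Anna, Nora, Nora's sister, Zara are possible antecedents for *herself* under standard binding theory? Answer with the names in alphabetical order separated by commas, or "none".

Zara

*herself* is a reflexive; Principle A requires it to be bound within its binding domain — the matrix clause.
— Anna: object of the clause headed by 'defended'; does not c-command the reflexive — cannot bind it (Principle A).
— Nora: possessor inside the subject DP of the clause headed by 'defended'; does not c-command the reflexive — cannot bind it (Principle A).
— Nora's sister: subject of the clause headed by 'defended'; does not c-command the reflexive — cannot bind it (Principle A).
— Zara: subject of the matrix clause; c-commands the reflexive within its binding domain — allowed (Principle A).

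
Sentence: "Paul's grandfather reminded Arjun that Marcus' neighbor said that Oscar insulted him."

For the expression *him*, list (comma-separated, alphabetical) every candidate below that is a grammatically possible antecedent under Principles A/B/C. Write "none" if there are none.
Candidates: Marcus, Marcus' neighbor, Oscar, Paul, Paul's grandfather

Marcus, Marcus' neighbor, Paul, Paul's grandfather

*him* is a pronoun; Principle B requires it to be free in its binding domain — the clause headed by 'insulted'.
— Marcus: possessor inside the subject DP of the clause headed by 'said'; does not c-command the pronoun — Principle B does not apply; allowed.
— Marcus' neighbor: subject of the clause headed by 'said'; c-commands the pronoun but lies outside its binding domain — allowed.
— Oscar: subject of the clause headed by 'insulted'; c-commands the pronoun within its binding domain — blocked (Principle B).
— Paul: possessor inside the subject DP of the matrix clause; does not c-command the pronoun — Principle B does not apply; allowed.
— Paul's grandfather: subject of the matrix clause; c-commands the pronoun but lies outside its binding domain — allowed.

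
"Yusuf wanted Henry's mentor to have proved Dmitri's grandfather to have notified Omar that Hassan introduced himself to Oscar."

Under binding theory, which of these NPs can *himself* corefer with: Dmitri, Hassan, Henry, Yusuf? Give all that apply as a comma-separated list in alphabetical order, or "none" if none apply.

Hassan

*himself* is a reflexive; Principle A requires it to be bound within its binding domain — the clause headed by 'introduced'.
— Dmitri: possessor inside the subject DP of the clause headed by 'notified'; does not c-command the reflexive — cannot bind it (Principle A).
— Hassan: subject of the clause headed by 'introduced'; c-commands the reflexive within its binding domain — allowed (Principle A).
— Henry: possessor inside the subject DP of the clause headed by 'proved'; does not c-command the reflexive — cannot bind it (Principle A).
— Yusuf: subject of the matrix clause; c-commands the reflexive but lies outside its binding domain — cannot bind it (Principle A).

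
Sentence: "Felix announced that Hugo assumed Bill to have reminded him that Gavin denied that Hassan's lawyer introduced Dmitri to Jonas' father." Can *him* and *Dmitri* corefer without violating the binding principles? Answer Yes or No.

*Dmitri* is an R-expression; Principle C requires it to be free (not bound by any c-commanding expression).
— him: object of the clause headed by 'reminded'; the pronoun c-commands the R-expression — coreference blocked (Principle C).

No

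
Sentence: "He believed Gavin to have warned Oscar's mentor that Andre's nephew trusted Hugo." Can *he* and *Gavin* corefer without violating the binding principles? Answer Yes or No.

No

*Gavin* is an R-expression; Principle C requires it to be free (not bound by any c-commanding expression).
— he: subject of the matrix clause; the pronoun c-commands the R-expression — coreference blocked (Principle C).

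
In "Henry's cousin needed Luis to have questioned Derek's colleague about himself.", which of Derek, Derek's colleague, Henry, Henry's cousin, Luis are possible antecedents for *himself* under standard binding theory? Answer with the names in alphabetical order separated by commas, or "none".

*himself* is a reflexive; Principle A requires it to be bound within its binding domain — the clause headed by 'questioned'.
— Derek: possessor inside the object DP of the clause headed by 'questioned'; does not c-command the reflexive — cannot bind it (Principle A).
— Derek's colleague: object of the clause headed by 'questioned'; c-commands the reflexive within its binding domain — allowed (Principle A).
— Henry: possessor inside the subject DP of the matrix clause; does not c-command the reflexive — cannot bind it (Principle A).
— Henry's cousin: subject of the matrix clause; c-commands the reflexive but lies outside its binding domain — cannot bind it (Principle A).
— Luis: subject of the clause headed by 'questioned'; c-commands the reflexive within its binding domain — allowed (Principle A).

Derek's colleague, Luis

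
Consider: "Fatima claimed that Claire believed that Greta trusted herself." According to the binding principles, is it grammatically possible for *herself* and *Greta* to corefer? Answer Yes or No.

Yes

*herself* is a reflexive; Principle A requires it to be bound within its binding domain — the clause headed by 'trusted'.
— Greta: subject of the clause headed by 'trusted'; c-commands the reflexive within its binding domain — allowed (Principle A).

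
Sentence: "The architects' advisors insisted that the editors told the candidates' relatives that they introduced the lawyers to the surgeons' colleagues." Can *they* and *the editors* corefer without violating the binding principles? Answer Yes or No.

Yes

*the editors* is an R-expression; Principle C requires it to be free (not bound by any c-commanding expression).
— they: subject of the clause headed by 'introduced'; the pronoun does not c-command the R-expression — coreference allowed.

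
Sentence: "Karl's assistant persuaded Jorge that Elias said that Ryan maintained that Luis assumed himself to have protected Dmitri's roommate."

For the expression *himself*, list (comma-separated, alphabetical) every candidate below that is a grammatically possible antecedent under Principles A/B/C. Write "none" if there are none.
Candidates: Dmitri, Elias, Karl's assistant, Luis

*himself* is a reflexive; Principle A requires it to be bound within its binding domain — the clause headed by 'assumed'.
— Dmitri: possessor inside the object DP of the clause headed by 'protected'; does not c-command the reflexive — cannot bind it (Principle A).
— Elias: subject of the clause headed by 'said'; c-commands the reflexive but lies outside its binding domain — cannot bind it (Principle A).
— Karl's assistant: subject of the matrix clause; c-commands the reflexive but lies outside its binding domain — cannot bind it (Principle A).
— Luis: subject of the clause headed by 'assumed'; c-commands the reflexive within its binding domain — allowed (Principle A).

Luis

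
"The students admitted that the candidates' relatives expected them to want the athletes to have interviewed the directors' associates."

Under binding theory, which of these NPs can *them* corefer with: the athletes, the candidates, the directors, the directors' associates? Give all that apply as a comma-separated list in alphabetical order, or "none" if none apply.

the candidates

*them* is a pronoun; Principle B requires it to be free in its binding domain — the clause headed by 'expected'.
— the athletes: subject of the clause headed by 'interviewed'; is c-commanded by the pronoun; coreference would bind this R-expression — blocked (Principle C).
— the candidates: possessor inside the subject DP of the clause headed by 'expected'; does not c-command the pronoun — Principle B does not apply; allowed.
— the directors: possessor inside the object DP of the clause headed by 'interviewed'; is c-commanded by the pronoun; coreference would bind this R-expression — blocked (Principle C).
— the directors' associates: object of the clause headed by 'interviewed'; is c-commanded by the pronoun; coreference would bind this R-expression — blocked (Principle C).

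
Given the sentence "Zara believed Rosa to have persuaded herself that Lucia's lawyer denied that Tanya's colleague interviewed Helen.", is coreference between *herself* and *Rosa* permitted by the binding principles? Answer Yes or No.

Yes

*herself* is a reflexive; Principle A requires it to be bound within its binding domain — the clause headed by 'persuaded'.
— Rosa: subject of the clause headed by 'persuaded'; c-commands the reflexive within its binding domain — allowed (Principle A).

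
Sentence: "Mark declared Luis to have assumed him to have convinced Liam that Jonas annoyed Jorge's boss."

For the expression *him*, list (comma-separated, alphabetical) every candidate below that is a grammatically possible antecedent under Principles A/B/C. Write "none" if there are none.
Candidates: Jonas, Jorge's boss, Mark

Mark

*him* is a pronoun; Principle B requires it to be free in its binding domain — the clause headed by 'assumed'.
— Jonas: subject of the clause headed by 'annoyed'; is c-commanded by the pronoun; coreference would bind this R-expression — blocked (Principle C).
— Jorge's boss: object of the clause headed by 'annoyed'; is c-commanded by the pronoun; coreference would bind this R-expression — blocked (Principle C).
— Mark: subject of the matrix clause; c-commands the pronoun but lies outside its binding domain — allowed.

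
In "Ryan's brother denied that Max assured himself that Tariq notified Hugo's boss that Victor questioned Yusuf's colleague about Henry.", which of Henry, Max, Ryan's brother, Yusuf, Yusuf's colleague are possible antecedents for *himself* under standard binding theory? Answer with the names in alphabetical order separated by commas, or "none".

*himself* is a reflexive; Principle A requires it to be bound within its binding domain — the clause headed by 'assured'.
— Henry: second object of the clause headed by 'questioned'; does not c-command the reflexive — cannot bind it (Principle A).
— Max: subject of the clause headed by 'assured'; c-commands the reflexive within its binding domain — allowed (Principle A).
— Ryan's brother: subject of the matrix clause; c-commands the reflexive but lies outside its binding domain — cannot bind it (Principle A).
— Yusuf: possessor inside the object DP of the clause headed by 'questioned'; does not c-command the reflexive — cannot bind it (Principle A).
— Yusuf's colleague: object of the clause headed by 'questioned'; does not c-command the reflexive — cannot bind it (Principle A).

Max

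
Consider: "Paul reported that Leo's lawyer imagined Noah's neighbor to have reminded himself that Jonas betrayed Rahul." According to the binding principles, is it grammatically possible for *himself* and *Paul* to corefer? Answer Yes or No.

No

*himself* is a reflexive; Principle A requires it to be bound within its binding domain — the clause headed by 'reminded'.
— Paul: subject of the matrix clause; c-commands the reflexive but lies outside its binding domain — cannot bind it (Principle A).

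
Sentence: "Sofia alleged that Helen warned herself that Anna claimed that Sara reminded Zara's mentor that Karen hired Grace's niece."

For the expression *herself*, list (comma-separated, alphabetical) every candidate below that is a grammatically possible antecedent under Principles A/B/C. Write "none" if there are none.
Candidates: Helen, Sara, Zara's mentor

*herself* is a reflexive; Principle A requires it to be bound within its binding domain — the clause headed by 'warned'.
— Helen: subject of the clause headed by 'warned'; c-commands the reflexive within its binding domain — allowed (Principle A).
— Sara: subject of the clause headed by 'reminded'; does not c-command the reflexive — cannot bind it (Principle A).
— Zara's mentor: object of the clause headed by 'reminded'; does not c-command the reflexive — cannot bind it (Principle A).

Helen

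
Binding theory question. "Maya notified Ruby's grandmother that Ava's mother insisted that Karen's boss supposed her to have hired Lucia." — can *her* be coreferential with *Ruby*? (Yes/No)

*her* is a pronoun; Principle B requires it to be free in its binding domain — the clause headed by 'supposed'.
— Ruby: possessor inside the object DP of the matrix clause; does not c-command the pronoun — Principle B does not apply; allowed.

Yes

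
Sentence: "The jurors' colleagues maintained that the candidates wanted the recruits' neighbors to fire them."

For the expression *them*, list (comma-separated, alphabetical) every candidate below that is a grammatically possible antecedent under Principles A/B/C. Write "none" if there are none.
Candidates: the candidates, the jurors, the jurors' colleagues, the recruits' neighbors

*them* is a pronoun; Principle B requires it to be free in its binding domain — the clause headed by 'fire'.
— the candidates: subject of the clause headed by 'wanted'; c-commands the pronoun but lies outside its binding domain — allowed.
— the jurors: possessor inside the subject DP of the matrix clause; does not c-command the pronoun — Principle B does not apply; allowed.
— the jurors' colleagues: subject of the matrix clause; c-commands the pronoun but lies outside its binding domain — allowed.
— the recruits' neighbors: subject of the clause headed by 'fire'; c-commands the pronoun within its binding domain — blocked (Principle B).

the candidates, the jurors, the jurors' colleagues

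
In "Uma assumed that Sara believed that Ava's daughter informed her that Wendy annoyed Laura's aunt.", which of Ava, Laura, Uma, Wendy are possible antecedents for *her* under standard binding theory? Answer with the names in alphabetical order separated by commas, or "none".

*her* is a pronoun; Principle B requires it to be free in its binding domain — the clause headed by 'informed'.
— Ava: possessor inside the subject DP of the clause headed by 'informed'; does not c-command the pronoun — Principle B does not apply; allowed.
— Laura: possessor inside the object DP of the clause headed by 'annoyed'; is c-commanded by the pronoun; coreference would bind this R-expression — blocked (Principle C).
— Uma: subject of the matrix clause; c-commands the pronoun but lies outside its binding domain — allowed.
— Wendy: subject of the clause headed by 'annoyed'; is c-commanded by the pronoun; coreference would bind this R-expression — blocked (Principle C).

Ava, Uma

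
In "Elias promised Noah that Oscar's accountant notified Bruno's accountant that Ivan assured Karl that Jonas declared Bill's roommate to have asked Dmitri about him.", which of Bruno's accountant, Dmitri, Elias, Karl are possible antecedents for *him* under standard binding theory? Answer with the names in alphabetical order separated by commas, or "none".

*him* is a pronoun; Principle B requires it to be free in its binding domain — the clause headed by 'asked'.
— Bruno's accountant: object of the clause headed by 'notified'; c-commands the pronoun but lies outside its binding domain — allowed.
— Dmitri: object of the clause headed by 'asked'; c-commands the pronoun within its binding domain — blocked (Principle B).
— Elias: subject of the matrix clause; c-commands the pronoun but lies outside its binding domain — allowed.
— Karl: object of the clause headed by 'assured'; c-commands the pronoun but lies outside its binding domain — allowed.

Bruno's accountant, Elias, Karl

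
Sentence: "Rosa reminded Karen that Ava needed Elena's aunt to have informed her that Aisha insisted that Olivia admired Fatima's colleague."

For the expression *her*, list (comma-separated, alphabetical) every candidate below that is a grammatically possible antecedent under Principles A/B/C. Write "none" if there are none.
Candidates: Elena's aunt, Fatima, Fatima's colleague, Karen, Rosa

*her* is a pronoun; Principle B requires it to be free in its binding domain — the clause headed by 'informed'.
— Elena's aunt: subject of the clause headed by 'informed'; c-commands the pronoun within its binding domain — blocked (Principle B).
— Fatima: possessor inside the object DP of the clause headed by 'admired'; is c-commanded by the pronoun; coreference would bind this R-expression — blocked (Principle C).
— Fatima's colleague: object of the clause headed by 'admired'; is c-commanded by the pronoun; coreference would bind this R-expression — blocked (Principle C).
— Karen: object of the matrix clause; c-commands the pronoun but lies outside its binding domain — allowed.
— Rosa: subject of the matrix clause; c-commands the pronoun but lies outside its binding domain — allowed.

Karen, Rosa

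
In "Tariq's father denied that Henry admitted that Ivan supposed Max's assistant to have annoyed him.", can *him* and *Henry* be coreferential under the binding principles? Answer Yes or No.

Yes

*Henry* is an R-expression; Principle C requires it to be free (not bound by any c-commanding expression).
— him: object of the clause headed by 'annoyed'; the pronoun does not c-command the R-expression — coreference allowed.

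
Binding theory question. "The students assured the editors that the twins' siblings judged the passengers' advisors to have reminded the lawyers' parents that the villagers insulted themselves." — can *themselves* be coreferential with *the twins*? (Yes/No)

No

*themselves* is a reflexive; Principle A requires it to be bound within its binding domain — the clause headed by 'insulted'.
— the twins: possessor inside the subject DP of the clause headed by 'judged'; does not c-command the reflexive — cannot bind it (Principle A).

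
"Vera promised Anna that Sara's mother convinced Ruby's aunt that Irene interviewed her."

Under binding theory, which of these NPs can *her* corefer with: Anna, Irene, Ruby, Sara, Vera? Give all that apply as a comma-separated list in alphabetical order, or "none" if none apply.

Anna, Ruby, Sara, Vera

*her* is a pronoun; Principle B requires it to be free in its binding domain — the clause headed by 'interviewed'.
— Anna: object of the matrix clause; c-commands the pronoun but lies outside its binding domain — allowed.
— Irene: subject of the clause headed by 'interviewed'; c-commands the pronoun within its binding domain — blocked (Principle B).
— Ruby: possessor inside the object DP of the clause headed by 'convinced'; does not c-command the pronoun — Principle B does not apply; allowed.
— Sara: possessor inside the subject DP of the clause headed by 'convinced'; does not c-command the pronoun — Principle B does not apply; allowed.
— Vera: subject of the matrix clause; c-commands the pronoun but lies outside its binding domain — allowed.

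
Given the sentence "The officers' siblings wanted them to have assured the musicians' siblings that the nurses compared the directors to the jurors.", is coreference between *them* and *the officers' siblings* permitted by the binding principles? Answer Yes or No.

*them* is a pronoun; Principle B requires it to be free in its binding domain — the matrix clause.
— the officers' siblings: subject of the matrix clause; c-commands the pronoun within its binding domain — blocked (Principle B).

No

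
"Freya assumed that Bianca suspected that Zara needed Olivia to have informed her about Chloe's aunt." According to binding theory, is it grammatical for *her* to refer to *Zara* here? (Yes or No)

*Zara* is an R-expression; Principle C requires it to be free (not bound by any c-commanding expression).
— her: object of the clause headed by 'informed'; the pronoun does not c-command the R-expression — coreference allowed.

Yes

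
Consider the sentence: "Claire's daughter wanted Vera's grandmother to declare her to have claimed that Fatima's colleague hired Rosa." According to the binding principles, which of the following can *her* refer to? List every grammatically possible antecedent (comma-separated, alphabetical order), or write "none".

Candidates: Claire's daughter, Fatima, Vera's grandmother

Claire's daughter

*her* is a pronoun; Principle B requires it to be free in its binding domain — the clause headed by 'declare'.
— Claire's daughter: subject of the matrix clause; c-commands the pronoun but lies outside its binding domain — allowed.
— Fatima: possessor inside the subject DP of the clause headed by 'hired'; is c-commanded by the pronoun; coreference would bind this R-expression — blocked (Principle C).
— Vera's grandmother: subject of the clause headed by 'declare'; c-commands the pronoun within its binding domain — blocked (Principle B).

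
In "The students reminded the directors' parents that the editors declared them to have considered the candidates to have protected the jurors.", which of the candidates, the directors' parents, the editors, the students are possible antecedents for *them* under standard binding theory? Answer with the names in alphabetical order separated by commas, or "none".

*them* is a pronoun; Principle B requires it to be free in its binding domain — the clause headed by 'declared'.
— the candidates: subject of the clause headed by 'protected'; is c-commanded by the pronoun; coreference would bind this R-expression — blocked (Principle C).
— the directors' parents: object of the matrix clause; c-commands the pronoun but lies outside its binding domain — allowed.
— the editors: subject of the clause headed by 'declared'; c-commands the pronoun within its binding domain — blocked (Principle B).
— the students: subject of the matrix clause; c-commands the pronoun but lies outside its binding domain — allowed.

the directors' parents, the students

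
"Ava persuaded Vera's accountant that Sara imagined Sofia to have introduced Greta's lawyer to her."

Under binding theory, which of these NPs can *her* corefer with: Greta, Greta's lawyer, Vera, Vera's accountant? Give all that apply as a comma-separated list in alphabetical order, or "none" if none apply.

Greta, Vera, Vera's accountant

*her* is a pronoun; Principle B requires it to be free in its binding domain — the clause headed by 'introduced'.
— Greta: possessor inside the object DP of the clause headed by 'introduced'; does not c-command the pronoun — Principle B does not apply; allowed.
— Greta's lawyer: object of the clause headed by 'introduced'; c-commands the pronoun within its binding domain — blocked (Principle B).
— Vera: possessor inside the object DP of the matrix clause; does not c-command the pronoun — Principle B does not apply; allowed.
— Vera's accountant: object of the matrix clause; c-commands the pronoun but lies outside its binding domain — allowed.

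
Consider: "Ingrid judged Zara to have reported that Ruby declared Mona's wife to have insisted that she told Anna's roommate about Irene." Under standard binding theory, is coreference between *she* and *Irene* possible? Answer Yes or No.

No

*Irene* is an R-expression; Principle C requires it to be free (not bound by any c-commanding expression).
— she: subject of the clause headed by 'told'; the pronoun c-commands the R-expression — coreference blocked (Principle C).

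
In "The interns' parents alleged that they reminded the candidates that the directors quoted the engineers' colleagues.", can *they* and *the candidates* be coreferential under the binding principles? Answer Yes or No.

*the candidates* is an R-expression; Principle C requires it to be free (not bound by any c-commanding expression).
— they: subject of the clause headed by 'reminded'; the pronoun c-commands the R-expression — coreference blocked (Principle C).

No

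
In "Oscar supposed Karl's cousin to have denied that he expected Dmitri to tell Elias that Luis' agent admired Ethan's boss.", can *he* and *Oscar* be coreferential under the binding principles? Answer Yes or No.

Yes

*Oscar* is an R-expression; Principle C requires it to be free (not bound by any c-commanding expression).
— he: subject of the clause headed by 'expected'; the pronoun does not c-command the R-expression — coreference allowed.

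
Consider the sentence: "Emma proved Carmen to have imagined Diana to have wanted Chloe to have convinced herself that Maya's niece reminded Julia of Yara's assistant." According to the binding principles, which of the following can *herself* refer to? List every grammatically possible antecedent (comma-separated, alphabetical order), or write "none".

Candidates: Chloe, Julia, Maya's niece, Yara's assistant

*herself* is a reflexive; Principle A requires it to be bound within its binding domain — the clause headed by 'convinced'.
— Chloe: subject of the clause headed by 'convinced'; c-commands the reflexive within its binding domain — allowed (Principle A).
— Julia: object of the clause headed by 'reminded'; does not c-command the reflexive — cannot bind it (Principle A).
— Maya's niece: subject of the clause headed by 'reminded'; does not c-command the reflexive — cannot bind it (Principle A).
— Yara's assistant: second object of the clause headed by 'reminded'; does not c-command the reflexive — cannot bind it (Principle A).

Chloe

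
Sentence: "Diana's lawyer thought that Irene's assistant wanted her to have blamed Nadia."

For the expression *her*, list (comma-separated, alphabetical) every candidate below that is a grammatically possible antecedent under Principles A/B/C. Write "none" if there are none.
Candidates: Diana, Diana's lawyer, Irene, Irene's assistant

Diana, Diana's lawyer, Irene

*her* is a pronoun; Principle B requires it to be free in its binding domain — the clause headed by 'wanted'.
— Diana: possessor inside the subject DP of the matrix clause; does not c-command the pronoun — Principle B does not apply; allowed.
— Diana's lawyer: subject of the matrix clause; c-commands the pronoun but lies outside its binding domain — allowed.
— Irene: possessor inside the subject DP of the clause headed by 'wanted'; does not c-command the pronoun — Principle B does not apply; allowed.
— Irene's assistant: subject of the clause headed by 'wanted'; c-commands the pronoun within its binding domain — blocked (Principle B).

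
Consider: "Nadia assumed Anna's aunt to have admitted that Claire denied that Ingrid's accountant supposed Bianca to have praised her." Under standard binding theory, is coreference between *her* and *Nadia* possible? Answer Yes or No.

*Nadia* is an R-expression; Principle C requires it to be free (not bound by any c-commanding expression).
— her: object of the clause headed by 'praised'; the pronoun does not c-command the R-expression — coreference allowed.

Yes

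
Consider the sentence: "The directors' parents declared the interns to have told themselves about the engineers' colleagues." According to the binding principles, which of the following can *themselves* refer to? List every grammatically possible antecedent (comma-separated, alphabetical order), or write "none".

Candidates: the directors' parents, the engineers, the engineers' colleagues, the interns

*themselves* is a reflexive; Principle A requires it to be bound within its binding domain — the clause headed by 'told'.
— the directors' parents: subject of the matrix clause; c-commands the reflexive but lies outside its binding domain — cannot bind it (Principle A).
— the engineers: possessor inside the second object DP of the clause headed by 'told'; does not c-command the reflexive — cannot bind it (Principle A).
— the engineers' colleagues: second object of the clause headed by 'told'; does not c-command the reflexive — cannot bind it (Principle A).
— the interns: subject of the clause headed by 'told'; c-commands the reflexive within its binding domain — allowed (Principle A).

the interns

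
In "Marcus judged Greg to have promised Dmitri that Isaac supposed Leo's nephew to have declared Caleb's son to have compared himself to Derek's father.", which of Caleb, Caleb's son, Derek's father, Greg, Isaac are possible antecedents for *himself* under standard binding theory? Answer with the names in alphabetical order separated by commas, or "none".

*himself* is a reflexive; Principle A requires it to be bound within its binding domain — the clause headed by 'compared'.
— Caleb: possessor inside the subject DP of the clause headed by 'compared'; does not c-command the reflexive — cannot bind it (Principle A).
— Caleb's son: subject of the clause headed by 'compared'; c-commands the reflexive within its binding domain — allowed (Principle A).
— Derek's father: second object of the clause headed by 'compared'; does not c-command the reflexive — cannot bind it (Principle A).
— Greg: subject of the clause headed by 'promised'; c-commands the reflexive but lies outside its binding domain — cannot bind it (Principle A).
— Isaac: subject of the clause headed by 'supposed'; c-commands the reflexive but lies outside its binding domain — cannot bind it (Principle A).

Caleb's son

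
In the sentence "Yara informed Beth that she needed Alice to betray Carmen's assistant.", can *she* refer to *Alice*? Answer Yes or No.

*she* is a pronoun; Principle B requires it to be free in its binding domain — the clause headed by 'needed'.
— Alice: subject of the clause headed by 'betray'; is c-commanded by the pronoun; coreference would bind this R-expression — blocked (Principle C).

No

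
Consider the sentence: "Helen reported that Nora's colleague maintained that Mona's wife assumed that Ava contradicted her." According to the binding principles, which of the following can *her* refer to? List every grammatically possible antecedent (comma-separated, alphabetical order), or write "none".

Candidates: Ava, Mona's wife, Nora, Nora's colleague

Mona's wife, Nora, Nora's colleague

*her* is a pronoun; Principle B requires it to be free in its binding domain — the clause headed by 'contradicted'.
— Ava: subject of the clause headed by 'contradicted'; c-commands the pronoun within its binding domain — blocked (Principle B).
— Mona's wife: subject of the clause headed by 'assumed'; c-commands the pronoun but lies outside its binding domain — allowed.
— Nora: possessor inside the subject DP of the clause headed by 'maintained'; does not c-command the pronoun — Principle B does not apply; allowed.
— Nora's colleague: subject of the clause headed by 'maintained'; c-commands the pronoun but lies outside its binding domain — allowed.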